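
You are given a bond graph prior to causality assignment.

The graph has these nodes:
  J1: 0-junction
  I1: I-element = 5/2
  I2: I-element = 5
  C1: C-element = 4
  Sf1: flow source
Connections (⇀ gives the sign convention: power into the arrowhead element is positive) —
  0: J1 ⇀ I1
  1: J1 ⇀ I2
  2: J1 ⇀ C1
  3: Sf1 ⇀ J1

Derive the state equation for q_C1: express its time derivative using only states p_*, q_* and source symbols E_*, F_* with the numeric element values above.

dq_C1/dt = F_Sf1 - 2*p_I1/5 - p_I2/5

bond 3 |Sf1  (source Sf1 imposes f)
bond 0 |I1  (I1 integral (f out))
bond 1 |I2  (prefer integral on I2)
bond 2 |J1  (J1: last free bond brings effort in)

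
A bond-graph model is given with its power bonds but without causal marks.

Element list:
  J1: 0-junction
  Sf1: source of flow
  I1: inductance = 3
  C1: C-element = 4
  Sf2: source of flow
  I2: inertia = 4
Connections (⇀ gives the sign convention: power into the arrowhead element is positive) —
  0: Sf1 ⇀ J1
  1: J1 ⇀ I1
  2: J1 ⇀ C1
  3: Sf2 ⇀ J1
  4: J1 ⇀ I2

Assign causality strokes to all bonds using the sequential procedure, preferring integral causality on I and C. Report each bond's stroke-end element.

#0 →Sf1
#1 →I1
#2 →J1
#3 →Sf2
#4 →I2

bond 0 →Sf1  (Sf1: flow source, stroke at near end)
bond 3 →Sf2  (source Sf2 imposes f)
bond 1 →I1  (I1 outputs flow p/I1)
bond 2 →J1  (C1: C, integral causality)
bond 4 →I2  (common-e at J1 fixed by 2)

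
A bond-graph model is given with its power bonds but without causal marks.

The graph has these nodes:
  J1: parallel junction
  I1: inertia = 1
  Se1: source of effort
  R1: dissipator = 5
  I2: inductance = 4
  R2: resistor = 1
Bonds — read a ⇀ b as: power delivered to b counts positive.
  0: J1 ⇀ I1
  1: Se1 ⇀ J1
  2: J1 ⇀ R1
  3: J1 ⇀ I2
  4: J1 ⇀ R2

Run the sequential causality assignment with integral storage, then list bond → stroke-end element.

β0 stroke at I1
β1 stroke at J1
β2 stroke at R1
β3 stroke at I2
β4 stroke at R2

#1 stroke→J1  (Se1: effort source, stroke at far end)
#0 stroke→I1  (common-e at J1 fixed by 1)
#2 stroke→R1  (0-jn J1 has e-setter on 1)
#3 stroke→I2  (0-jn J1 has e-setter on 1)
#4 stroke→R2  (J1: bond 1 brought effort, rest push out)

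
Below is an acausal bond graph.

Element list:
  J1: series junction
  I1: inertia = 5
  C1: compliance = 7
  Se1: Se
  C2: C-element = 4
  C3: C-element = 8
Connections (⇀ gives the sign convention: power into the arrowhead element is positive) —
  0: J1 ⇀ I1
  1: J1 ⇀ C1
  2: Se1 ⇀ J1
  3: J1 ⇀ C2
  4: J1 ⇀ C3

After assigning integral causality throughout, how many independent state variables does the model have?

4  (C1, C2, C3, I1 all integral)

b2 →J1  (source Se1 imposes e)
b0 →I1  (I1 outputs flow p/I1)
b1 →J1  (J1: bond 0 brought flow, rest push out)
b3 →J1  (1-jn J1 has f-setter on 0)
b4 →J1  (J1: bond 0 brought flow, rest push out)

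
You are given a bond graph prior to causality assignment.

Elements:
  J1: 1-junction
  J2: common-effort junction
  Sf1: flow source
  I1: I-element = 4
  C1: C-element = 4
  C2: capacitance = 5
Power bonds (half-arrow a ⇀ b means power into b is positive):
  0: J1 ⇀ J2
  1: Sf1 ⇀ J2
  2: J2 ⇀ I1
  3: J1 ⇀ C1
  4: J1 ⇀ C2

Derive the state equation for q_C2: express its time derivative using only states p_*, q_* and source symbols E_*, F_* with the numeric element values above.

dq_C2/dt = -F_Sf1 + p_I1/4

bond 1 →Sf1  (Sf1 fixes flow; stroke at Sf1)
bond 2 →I1  (I1: I, integral causality)
bond 0 →J2  (only one effort-in slot at J2)
bond 3 →J1  (J1: bond 0 brought flow, rest push out)
bond 4 →J1  (J1 flow already set via bond 0)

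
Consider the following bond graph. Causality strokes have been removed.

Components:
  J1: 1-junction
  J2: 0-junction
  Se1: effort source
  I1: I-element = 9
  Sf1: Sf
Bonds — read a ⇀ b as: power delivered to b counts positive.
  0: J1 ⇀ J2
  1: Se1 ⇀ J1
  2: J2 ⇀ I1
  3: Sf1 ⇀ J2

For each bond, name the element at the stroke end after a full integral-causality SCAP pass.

β1 stroke at J1  (source Se1 imposes e)
β3 stroke at Sf1  (Sf1 (Sf) sets flow on bond)
β0 stroke at J2  (only one flow-in slot at J1)
β2 stroke at I1  (0-jn J2 has e-setter on 0)

#0 stroke at J2
#1 stroke at J1
#2 stroke at I1
#3 stroke at Sf1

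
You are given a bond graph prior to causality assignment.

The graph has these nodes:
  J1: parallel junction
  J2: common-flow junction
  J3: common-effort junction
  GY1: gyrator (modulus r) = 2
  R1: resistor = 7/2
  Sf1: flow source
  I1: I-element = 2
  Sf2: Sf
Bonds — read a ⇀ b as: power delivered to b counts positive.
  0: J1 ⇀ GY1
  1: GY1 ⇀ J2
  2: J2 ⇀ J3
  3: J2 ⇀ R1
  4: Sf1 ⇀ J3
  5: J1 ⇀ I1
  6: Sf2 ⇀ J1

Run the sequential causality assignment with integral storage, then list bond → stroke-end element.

#4 stroke→Sf1  (Sf1: flow source, stroke at near end)
#6 stroke→Sf2  (Sf2 (Sf) sets flow on bond)
#2 stroke→J3  (J3 needs exactly one e-in)
#1 stroke→J2  (1-jn J2 has f-setter on 2)
#3 stroke→J2  (1-jn J2 has f-setter on 2)
#0 stroke→J1  (GY GY1: same side as bond 1)
#5 stroke→I1  (J1 effort already set via bond 0)

b0 stroke→J1
b1 stroke→J2
b2 stroke→J3
b3 stroke→J2
b4 stroke→Sf1
b5 stroke→I1
b6 stroke→Sf2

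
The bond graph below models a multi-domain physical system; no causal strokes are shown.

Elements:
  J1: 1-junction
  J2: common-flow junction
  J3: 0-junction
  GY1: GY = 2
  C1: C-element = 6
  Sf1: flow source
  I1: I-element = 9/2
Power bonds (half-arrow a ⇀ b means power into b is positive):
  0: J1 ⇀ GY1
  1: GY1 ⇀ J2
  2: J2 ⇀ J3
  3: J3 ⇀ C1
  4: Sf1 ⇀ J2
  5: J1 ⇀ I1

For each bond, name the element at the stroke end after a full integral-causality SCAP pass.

#0 stroke at J1
#1 stroke at J2
#2 stroke at J2
#3 stroke at J3
#4 stroke at Sf1
#5 stroke at I1

β4 stroke at Sf1  (Sf1: flow source, stroke at near end)
β1 stroke at J2  (J2 flow already set via bond 4)
β2 stroke at J2  (J2 flow already set via bond 4)
β3 stroke at J3  (J3 needs exactly one e-in)
β0 stroke at J1  (GY1 both-in/both-out from 1)
β5 stroke at I1  (J1: last free bond brings flow in)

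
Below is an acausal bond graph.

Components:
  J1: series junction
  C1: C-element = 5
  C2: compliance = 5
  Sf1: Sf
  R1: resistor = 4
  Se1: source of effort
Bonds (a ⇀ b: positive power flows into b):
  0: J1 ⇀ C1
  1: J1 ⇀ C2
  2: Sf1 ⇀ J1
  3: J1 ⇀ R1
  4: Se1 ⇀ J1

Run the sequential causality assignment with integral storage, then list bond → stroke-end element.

b0 →J1
b1 →J1
b2 →Sf1
b3 →J1
b4 →J1

β2 stroke at Sf1  (Sf1 (Sf) sets flow on bond)
β4 stroke at J1  (Se1 (Se) sets effort on bond)
β0 stroke at J1  (J1 flow already set via bond 2)
β1 stroke at J1  (J1 flow already set via bond 2)
β3 stroke at J1  (J1: bond 2 brought flow, rest push out)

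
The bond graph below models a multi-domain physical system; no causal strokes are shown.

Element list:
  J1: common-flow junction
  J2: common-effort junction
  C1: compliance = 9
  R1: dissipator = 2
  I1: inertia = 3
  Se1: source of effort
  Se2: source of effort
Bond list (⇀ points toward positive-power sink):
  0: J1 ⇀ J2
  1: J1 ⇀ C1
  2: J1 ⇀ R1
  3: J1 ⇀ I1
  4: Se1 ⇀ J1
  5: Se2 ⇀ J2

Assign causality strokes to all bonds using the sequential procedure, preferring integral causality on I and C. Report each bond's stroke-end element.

b0 →J1
b1 →J1
b2 →J1
b3 →I1
b4 →J1
b5 →J2

#4 →J1  (Se1 (Se) sets effort on bond)
#5 →J2  (Se2 fixes effort; stroke away)
#0 →J1  (J2: bond 5 brought effort, rest push out)
#1 →J1  (C1: C, integral causality)
#3 →I1  (I1: I, integral causality)
#2 →J1  (common-f at J1 fixed by 3)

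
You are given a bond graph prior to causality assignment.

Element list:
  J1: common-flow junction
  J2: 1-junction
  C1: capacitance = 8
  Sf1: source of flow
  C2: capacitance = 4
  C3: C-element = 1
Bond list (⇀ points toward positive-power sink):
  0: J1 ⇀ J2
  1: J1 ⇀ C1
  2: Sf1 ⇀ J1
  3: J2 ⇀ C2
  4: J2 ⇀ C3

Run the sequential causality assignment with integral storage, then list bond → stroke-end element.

b2 →Sf1  (Sf1 (Sf) sets flow on bond)
b0 →J1  (common-f at J1 fixed by 2)
b1 →J1  (J1 flow already set via bond 2)
b3 →J2  (J2 flow already set via bond 0)
b4 →J2  (J2: bond 0 brought flow, rest push out)

bond 0 stroke→J1
bond 1 stroke→J1
bond 2 stroke→Sf1
bond 3 stroke→J2
bond 4 stroke→J2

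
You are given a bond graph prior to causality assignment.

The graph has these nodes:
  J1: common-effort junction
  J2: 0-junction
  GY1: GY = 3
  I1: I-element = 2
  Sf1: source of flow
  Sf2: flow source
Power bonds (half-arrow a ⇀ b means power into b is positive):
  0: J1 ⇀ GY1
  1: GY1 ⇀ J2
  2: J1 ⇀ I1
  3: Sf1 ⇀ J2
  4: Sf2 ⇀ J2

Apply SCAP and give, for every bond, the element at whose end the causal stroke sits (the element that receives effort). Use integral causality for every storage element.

b3 stroke→Sf1  (source Sf1 imposes f)
b4 stroke→Sf2  (source Sf2 imposes f)
b1 stroke→J2  (only one effort-in slot at J2)
b0 stroke→J1  (GY1: gyrator matches bond 1)
b2 stroke→I1  (J1: bond 0 brought effort, rest push out)

bond 0 stroke at J1
bond 1 stroke at J2
bond 2 stroke at I1
bond 3 stroke at Sf1
bond 4 stroke at Sf2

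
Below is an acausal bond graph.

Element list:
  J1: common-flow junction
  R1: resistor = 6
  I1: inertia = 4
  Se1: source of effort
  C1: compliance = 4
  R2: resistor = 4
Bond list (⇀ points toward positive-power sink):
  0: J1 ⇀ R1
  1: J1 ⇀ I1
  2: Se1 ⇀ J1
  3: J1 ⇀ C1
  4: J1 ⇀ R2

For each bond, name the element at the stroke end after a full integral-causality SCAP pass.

b2 |J1  (Se1: effort source, stroke at far end)
b1 |I1  (I1 outputs flow p/I1)
b0 |J1  (J1 flow already set via bond 1)
b3 |J1  (J1: bond 1 brought flow, rest push out)
b4 |J1  (1-jn J1 has f-setter on 1)

b0 →J1
b1 →I1
b2 →J1
b3 →J1
b4 →J1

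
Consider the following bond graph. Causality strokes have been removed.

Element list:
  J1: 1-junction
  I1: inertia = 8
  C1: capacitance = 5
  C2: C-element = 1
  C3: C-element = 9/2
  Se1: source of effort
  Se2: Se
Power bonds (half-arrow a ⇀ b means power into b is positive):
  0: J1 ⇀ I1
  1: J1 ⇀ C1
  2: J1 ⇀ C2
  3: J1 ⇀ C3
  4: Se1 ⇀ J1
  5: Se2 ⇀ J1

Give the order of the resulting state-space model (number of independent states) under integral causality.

bond 4 stroke at J1  (Se1: effort source, stroke at far end)
bond 5 stroke at J1  (source Se2 imposes e)
bond 0 stroke at I1  (I1 outputs flow p/I1)
bond 1 stroke at J1  (common-f at J1 fixed by 0)
bond 2 stroke at J1  (common-f at J1 fixed by 0)
bond 3 stroke at J1  (J1: bond 0 brought flow, rest push out)

4  (C1, C2, C3, I1 all integral)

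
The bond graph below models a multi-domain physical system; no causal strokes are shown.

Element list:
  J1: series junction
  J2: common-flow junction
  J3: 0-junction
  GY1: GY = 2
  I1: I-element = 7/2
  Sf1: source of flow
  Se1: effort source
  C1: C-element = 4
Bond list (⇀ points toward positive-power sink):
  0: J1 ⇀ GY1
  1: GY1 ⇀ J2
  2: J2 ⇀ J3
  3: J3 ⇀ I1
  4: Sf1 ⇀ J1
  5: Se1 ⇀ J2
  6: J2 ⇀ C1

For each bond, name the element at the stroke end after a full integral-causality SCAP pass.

β0 |J1
β1 |J2
β2 |J3
β3 |I1
β4 |Sf1
β5 |J2
β6 |J2

β4 →Sf1  (Sf1: flow source, stroke at near end)
β5 →J2  (Se1 (Se) sets effort on bond)
β0 →J1  (J1 flow already set via bond 4)
β1 →J2  (GY1 both-in/both-out from 0)
β3 →I1  (I1 outputs flow p/I1)
β2 →J3  (closing 0-jn rule on J3)
β6 →J2  (J2: bond 2 brought flow, rest push out)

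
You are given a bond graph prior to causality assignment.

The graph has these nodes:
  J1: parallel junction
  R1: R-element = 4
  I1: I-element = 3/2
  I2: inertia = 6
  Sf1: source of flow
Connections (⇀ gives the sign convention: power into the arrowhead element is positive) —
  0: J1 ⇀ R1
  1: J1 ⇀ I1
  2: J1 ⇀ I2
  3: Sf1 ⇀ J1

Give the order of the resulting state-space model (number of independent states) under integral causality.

2  (I1, I2 all integral)

b3 |Sf1  (Sf1 fixes flow; stroke at Sf1)
b1 |I1  (I1 integral (f out))
b2 |I2  (I2 outputs flow p/I2)
b0 |J1  (only one effort-in slot at J1)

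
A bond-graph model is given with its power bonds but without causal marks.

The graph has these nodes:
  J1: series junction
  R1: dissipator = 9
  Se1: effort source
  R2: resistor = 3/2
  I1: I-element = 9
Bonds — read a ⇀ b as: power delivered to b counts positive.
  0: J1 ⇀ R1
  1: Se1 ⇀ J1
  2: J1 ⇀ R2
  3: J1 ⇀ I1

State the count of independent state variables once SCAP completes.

1  (I1 all integral)

b1 stroke at J1  (Se1 fixes effort; stroke away)
b3 stroke at I1  (I1 outputs flow p/I1)
b0 stroke at J1  (1-jn J1 has f-setter on 3)
b2 stroke at J1  (common-f at J1 fixed by 3)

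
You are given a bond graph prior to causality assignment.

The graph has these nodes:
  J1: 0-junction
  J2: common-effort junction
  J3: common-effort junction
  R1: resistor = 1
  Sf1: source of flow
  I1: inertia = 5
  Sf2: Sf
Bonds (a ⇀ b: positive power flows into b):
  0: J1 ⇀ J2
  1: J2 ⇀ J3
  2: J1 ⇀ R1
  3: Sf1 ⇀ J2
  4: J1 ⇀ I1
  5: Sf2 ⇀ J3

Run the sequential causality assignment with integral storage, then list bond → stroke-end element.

β3 stroke→Sf1  (Sf1 fixes flow; stroke at Sf1)
β5 stroke→Sf2  (Sf2 (Sf) sets flow on bond)
β1 stroke→J3  (closing 0-jn rule on J3)
β0 stroke→J2  (J2: last free bond brings effort in)
β4 stroke→I1  (I1 outputs flow p/I1)
β2 stroke→J1  (J1: last free bond brings effort in)

#0 →J2
#1 →J3
#2 →J1
#3 →Sf1
#4 →I1
#5 →Sf2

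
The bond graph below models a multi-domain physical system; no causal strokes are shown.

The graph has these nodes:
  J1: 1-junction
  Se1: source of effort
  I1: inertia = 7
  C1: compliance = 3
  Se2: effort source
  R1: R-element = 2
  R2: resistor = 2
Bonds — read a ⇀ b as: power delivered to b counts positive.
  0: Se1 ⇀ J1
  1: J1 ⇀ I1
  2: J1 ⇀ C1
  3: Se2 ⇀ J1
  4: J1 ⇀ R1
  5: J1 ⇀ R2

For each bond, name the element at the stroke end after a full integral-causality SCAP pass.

b0 |J1
b1 |I1
b2 |J1
b3 |J1
b4 |J1
b5 |J1

#0 →J1  (source Se1 imposes e)
#3 →J1  (Se2 fixes effort; stroke away)
#1 →I1  (I1 outputs flow p/I1)
#2 →J1  (common-f at J1 fixed by 1)
#4 →J1  (1-jn J1 has f-setter on 1)
#5 →J1  (common-f at J1 fixed by 1)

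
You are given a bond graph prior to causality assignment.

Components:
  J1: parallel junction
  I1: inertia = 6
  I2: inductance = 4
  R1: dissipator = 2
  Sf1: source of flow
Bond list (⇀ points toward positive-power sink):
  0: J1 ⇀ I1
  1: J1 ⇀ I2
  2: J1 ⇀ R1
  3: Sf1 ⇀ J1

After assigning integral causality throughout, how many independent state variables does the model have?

2  (I1, I2 all integral)

b3 stroke→Sf1  (Sf1 (Sf) sets flow on bond)
b0 stroke→I1  (I1 integral (f out))
b1 stroke→I2  (prefer integral on I2)
b2 stroke→J1  (closing 0-jn rule on J1)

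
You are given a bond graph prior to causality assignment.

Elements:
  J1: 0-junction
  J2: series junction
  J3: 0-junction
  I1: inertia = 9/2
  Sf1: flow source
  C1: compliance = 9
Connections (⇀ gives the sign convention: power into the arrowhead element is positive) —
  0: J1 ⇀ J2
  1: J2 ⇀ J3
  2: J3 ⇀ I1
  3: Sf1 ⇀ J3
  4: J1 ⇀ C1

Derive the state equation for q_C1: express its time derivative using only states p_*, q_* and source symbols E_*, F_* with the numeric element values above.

dq_C1/dt = F_Sf1 - 2*p_I1/9

bond 3 stroke→Sf1  (source Sf1 imposes f)
bond 2 stroke→I1  (I1 outputs flow p/I1)
bond 1 stroke→J3  (J3 needs exactly one e-in)
bond 0 stroke→J2  (1-jn J2 has f-setter on 1)
bond 4 stroke→J1  (J1: last free bond brings effort in)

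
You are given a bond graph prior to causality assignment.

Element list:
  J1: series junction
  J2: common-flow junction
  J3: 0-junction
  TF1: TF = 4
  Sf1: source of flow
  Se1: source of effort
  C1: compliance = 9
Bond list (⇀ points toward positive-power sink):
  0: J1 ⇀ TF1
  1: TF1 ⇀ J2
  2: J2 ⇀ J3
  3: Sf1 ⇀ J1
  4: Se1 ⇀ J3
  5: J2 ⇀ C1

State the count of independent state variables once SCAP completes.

b3 |Sf1  (Sf1 fixes flow; stroke at Sf1)
b4 |J3  (Se1 (Se) sets effort on bond)
b0 |J1  (1-jn J1 has f-setter on 3)
b2 |J2  (J3: bond 4 brought effort, rest push out)
b1 |TF1  (TF1: transformer flips bond 0)
b5 |J2  (common-f at J2 fixed by 1)

1  (C1 all integral)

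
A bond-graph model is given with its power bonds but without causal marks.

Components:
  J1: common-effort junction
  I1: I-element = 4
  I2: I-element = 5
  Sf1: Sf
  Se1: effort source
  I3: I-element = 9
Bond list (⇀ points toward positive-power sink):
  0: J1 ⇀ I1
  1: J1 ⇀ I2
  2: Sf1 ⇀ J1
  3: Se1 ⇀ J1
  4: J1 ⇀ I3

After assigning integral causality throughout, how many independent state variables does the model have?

#2 →Sf1  (Sf1 fixes flow; stroke at Sf1)
#3 →J1  (Se1 fixes effort; stroke away)
#0 →I1  (common-e at J1 fixed by 3)
#1 →I2  (J1 effort already set via bond 3)
#4 →I3  (J1 effort already set via bond 3)

3  (I1, I2, I3 all integral)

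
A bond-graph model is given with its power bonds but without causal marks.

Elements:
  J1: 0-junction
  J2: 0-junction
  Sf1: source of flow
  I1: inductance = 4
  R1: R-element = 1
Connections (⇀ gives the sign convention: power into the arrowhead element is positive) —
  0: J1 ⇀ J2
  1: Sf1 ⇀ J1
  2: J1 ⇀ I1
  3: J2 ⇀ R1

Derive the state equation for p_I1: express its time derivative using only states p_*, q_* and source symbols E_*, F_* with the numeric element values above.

bond 1 stroke→Sf1  (source Sf1 imposes f)
bond 2 stroke→I1  (I1 integral (f out))
bond 0 stroke→J1  (J1 needs exactly one e-in)
bond 3 stroke→J2  (only one effort-in slot at J2)

dp_I1/dt = F_Sf1 - p_I1/4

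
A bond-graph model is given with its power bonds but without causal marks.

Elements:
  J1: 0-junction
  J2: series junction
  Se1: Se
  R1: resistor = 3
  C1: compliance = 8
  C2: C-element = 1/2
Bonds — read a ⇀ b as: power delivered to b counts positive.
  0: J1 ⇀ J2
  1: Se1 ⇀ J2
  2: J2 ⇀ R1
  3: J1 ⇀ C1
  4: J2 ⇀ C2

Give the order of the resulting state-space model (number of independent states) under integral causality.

b1 |J2  (Se1: effort source, stroke at far end)
b3 |J1  (C1 integral (e out))
b0 |J2  (common-e at J1 fixed by 3)
b4 |J2  (C2: C, integral causality)
b2 |R1  (closing 1-jn rule on J2)

2  (C1, C2 all integral)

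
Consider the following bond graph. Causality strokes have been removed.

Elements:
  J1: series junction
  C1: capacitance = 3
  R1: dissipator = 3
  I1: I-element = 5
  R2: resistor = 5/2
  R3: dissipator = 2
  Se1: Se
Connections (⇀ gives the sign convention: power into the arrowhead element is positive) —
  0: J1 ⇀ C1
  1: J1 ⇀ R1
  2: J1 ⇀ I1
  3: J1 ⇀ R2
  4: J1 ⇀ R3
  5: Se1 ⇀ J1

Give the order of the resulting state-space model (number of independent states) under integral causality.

2  (C1, I1 all integral)

#5 stroke→J1  (Se1 fixes effort; stroke away)
#0 stroke→J1  (C1 integral (e out))
#2 stroke→I1  (I1 integral (f out))
#1 stroke→J1  (1-jn J1 has f-setter on 2)
#3 stroke→J1  (J1 flow already set via bond 2)
#4 stroke→J1  (1-jn J1 has f-setter on 2)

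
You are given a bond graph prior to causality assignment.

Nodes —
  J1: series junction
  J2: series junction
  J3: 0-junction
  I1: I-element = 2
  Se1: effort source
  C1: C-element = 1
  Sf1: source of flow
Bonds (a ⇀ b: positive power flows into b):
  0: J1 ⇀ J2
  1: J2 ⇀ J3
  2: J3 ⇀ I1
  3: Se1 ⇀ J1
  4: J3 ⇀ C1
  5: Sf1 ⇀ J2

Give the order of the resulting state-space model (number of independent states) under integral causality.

bond 3 →J1  (Se1 (Se) sets effort on bond)
bond 5 →Sf1  (Sf1: flow source, stroke at near end)
bond 0 →J2  (closing 1-jn rule on J1)
bond 1 →J2  (J2 flow already set via bond 5)
bond 2 →I1  (prefer integral on I1)
bond 4 →J3  (only one effort-in slot at J3)

2  (C1, I1 all integral)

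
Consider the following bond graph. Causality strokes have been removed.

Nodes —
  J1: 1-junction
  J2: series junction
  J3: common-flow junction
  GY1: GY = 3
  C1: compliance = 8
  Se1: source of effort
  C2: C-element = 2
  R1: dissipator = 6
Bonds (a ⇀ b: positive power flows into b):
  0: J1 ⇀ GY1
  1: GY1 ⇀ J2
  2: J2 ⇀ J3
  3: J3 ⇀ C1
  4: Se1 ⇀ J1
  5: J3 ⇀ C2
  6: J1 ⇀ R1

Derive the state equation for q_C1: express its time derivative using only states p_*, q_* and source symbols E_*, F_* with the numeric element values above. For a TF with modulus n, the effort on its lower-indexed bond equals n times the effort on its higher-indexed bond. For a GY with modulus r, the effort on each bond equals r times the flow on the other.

β4 |J1  (source Se1 imposes e)
β3 |J3  (C1 integral (e out))
β5 |J3  (C2 integral (e out))
β2 |J2  (closing 1-jn rule on J3)
β1 |GY1  (J2: last free bond brings flow in)
β0 |GY1  (GY GY1: same side as bond 1)
β6 |J1  (1-jn J1 has f-setter on 0)

dq_C1/dt = E_Se1/3 - q_C1/12 - q_C2/3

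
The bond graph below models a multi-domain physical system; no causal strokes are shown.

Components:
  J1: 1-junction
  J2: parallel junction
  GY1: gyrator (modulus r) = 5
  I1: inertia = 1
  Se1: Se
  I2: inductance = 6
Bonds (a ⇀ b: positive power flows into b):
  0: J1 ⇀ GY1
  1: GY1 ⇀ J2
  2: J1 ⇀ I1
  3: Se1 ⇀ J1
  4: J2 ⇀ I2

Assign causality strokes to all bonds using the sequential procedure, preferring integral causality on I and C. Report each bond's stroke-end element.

b0 stroke at J1
b1 stroke at J2
b2 stroke at I1
b3 stroke at J1
b4 stroke at I2

β3 stroke at J1  (source Se1 imposes e)
β2 stroke at I1  (prefer integral on I1)
β0 stroke at J1  (J1 flow already set via bond 2)
β1 stroke at J2  (GY1: gyrator matches bond 0)
β4 stroke at I2  (0-jn J2 has e-setter on 1)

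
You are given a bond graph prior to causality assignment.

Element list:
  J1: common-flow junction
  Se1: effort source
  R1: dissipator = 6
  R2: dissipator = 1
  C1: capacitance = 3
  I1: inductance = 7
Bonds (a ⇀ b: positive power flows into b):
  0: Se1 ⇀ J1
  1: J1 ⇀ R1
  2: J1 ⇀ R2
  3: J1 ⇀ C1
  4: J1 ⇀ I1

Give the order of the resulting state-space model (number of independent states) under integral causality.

b0 stroke→J1  (Se1 (Se) sets effort on bond)
b3 stroke→J1  (prefer integral on C1)
b4 stroke→I1  (I1 integral (f out))
b1 stroke→J1  (1-jn J1 has f-setter on 4)
b2 stroke→J1  (1-jn J1 has f-setter on 4)

2  (C1, I1 all integral)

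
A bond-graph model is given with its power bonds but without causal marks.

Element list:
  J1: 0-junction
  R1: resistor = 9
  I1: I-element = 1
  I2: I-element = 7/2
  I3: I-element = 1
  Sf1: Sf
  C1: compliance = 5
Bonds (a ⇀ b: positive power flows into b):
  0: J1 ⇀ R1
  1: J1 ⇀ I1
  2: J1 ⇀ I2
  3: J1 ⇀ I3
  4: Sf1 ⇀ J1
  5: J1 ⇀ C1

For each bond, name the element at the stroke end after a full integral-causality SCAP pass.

b0 |R1
b1 |I1
b2 |I2
b3 |I3
b4 |Sf1
b5 |J1

β4 →Sf1  (Sf1: flow source, stroke at near end)
β1 →I1  (I1 integral (f out))
β2 →I2  (I2 outputs flow p/I2)
β3 →I3  (I3 integral (f out))
β5 →J1  (C1 integral (e out))
β0 →R1  (J1: bond 5 brought effort, rest push out)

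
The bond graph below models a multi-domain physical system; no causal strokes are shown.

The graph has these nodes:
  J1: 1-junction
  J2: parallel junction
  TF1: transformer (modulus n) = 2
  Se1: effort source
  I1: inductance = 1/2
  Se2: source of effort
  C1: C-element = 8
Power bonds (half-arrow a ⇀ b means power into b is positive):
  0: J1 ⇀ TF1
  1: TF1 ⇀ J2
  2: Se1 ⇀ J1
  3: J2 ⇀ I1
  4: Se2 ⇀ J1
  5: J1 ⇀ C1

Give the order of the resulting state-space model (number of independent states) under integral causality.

#2 stroke→J1  (Se1: effort source, stroke at far end)
#4 stroke→J1  (Se2: effort source, stroke at far end)
#3 stroke→I1  (I1 integral (f out))
#1 stroke→J2  (J2 needs exactly one e-in)
#0 stroke→TF1  (TF1 one-in-one-out from 1)
#5 stroke→J1  (J1 flow already set via bond 0)

2  (C1, I1 all integral)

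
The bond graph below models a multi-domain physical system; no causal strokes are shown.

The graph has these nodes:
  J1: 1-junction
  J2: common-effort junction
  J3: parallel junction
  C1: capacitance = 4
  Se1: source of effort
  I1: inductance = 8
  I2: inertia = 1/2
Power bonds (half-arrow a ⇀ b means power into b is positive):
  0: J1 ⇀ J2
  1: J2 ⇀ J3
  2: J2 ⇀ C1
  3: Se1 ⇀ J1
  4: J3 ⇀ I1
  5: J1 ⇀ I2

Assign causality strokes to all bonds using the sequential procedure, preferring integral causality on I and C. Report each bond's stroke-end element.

#3 |J1  (Se1: effort source, stroke at far end)
#2 |J2  (C1 outputs effort q/C1)
#0 |J1  (J2 effort already set via bond 2)
#1 |J3  (J2: bond 2 brought effort, rest push out)
#4 |I1  (J3: bond 1 brought effort, rest push out)
#5 |I2  (only one flow-in slot at J1)

b0 stroke at J1
b1 stroke at J3
b2 stroke at J2
b3 stroke at J1
b4 stroke at I1
b5 stroke at I2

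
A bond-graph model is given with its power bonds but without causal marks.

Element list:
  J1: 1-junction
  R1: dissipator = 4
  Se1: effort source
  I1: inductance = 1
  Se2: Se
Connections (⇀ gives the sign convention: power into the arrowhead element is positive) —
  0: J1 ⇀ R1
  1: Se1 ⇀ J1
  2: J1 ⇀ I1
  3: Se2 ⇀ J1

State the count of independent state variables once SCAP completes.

bond 1 stroke at J1  (Se1 fixes effort; stroke away)
bond 3 stroke at J1  (Se2 fixes effort; stroke away)
bond 2 stroke at I1  (I1: I, integral causality)
bond 0 stroke at J1  (common-f at J1 fixed by 2)

1  (I1 all integral)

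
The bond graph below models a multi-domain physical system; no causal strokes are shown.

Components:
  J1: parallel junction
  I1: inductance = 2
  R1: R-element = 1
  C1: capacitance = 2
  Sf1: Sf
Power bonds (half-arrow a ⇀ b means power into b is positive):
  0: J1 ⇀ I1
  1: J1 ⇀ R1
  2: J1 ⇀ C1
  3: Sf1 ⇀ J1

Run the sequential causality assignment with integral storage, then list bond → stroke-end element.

b3 stroke at Sf1  (Sf1 fixes flow; stroke at Sf1)
b0 stroke at I1  (I1 integral (f out))
b2 stroke at J1  (C1 integral (e out))
b1 stroke at R1  (J1 effort already set via bond 2)

b0 →I1
b1 →R1
b2 →J1
b3 →Sf1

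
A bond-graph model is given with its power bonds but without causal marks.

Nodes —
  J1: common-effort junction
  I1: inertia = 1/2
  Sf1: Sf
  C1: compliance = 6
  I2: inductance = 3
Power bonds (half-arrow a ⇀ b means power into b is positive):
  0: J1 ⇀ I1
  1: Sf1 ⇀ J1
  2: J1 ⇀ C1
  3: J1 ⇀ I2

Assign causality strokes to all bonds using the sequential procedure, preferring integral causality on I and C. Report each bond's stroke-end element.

#1 stroke at Sf1  (source Sf1 imposes f)
#0 stroke at I1  (I1 integral (f out))
#2 stroke at J1  (prefer integral on C1)
#3 stroke at I2  (J1: bond 2 brought effort, rest push out)

b0 stroke at I1
b1 stroke at Sf1
b2 stroke at J1
b3 stroke at I2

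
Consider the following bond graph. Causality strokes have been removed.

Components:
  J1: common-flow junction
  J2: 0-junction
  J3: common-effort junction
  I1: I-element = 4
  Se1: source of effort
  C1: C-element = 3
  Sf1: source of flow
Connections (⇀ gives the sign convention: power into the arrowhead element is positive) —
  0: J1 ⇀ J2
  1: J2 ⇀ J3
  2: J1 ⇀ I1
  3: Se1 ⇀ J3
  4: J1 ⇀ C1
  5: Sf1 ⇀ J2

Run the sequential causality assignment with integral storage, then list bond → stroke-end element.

bond 0 stroke→J1
bond 1 stroke→J2
bond 2 stroke→I1
bond 3 stroke→J3
bond 4 stroke→J1
bond 5 stroke→Sf1

#3 stroke→J3  (Se1 fixes effort; stroke away)
#5 stroke→Sf1  (Sf1 fixes flow; stroke at Sf1)
#1 stroke→J2  (0-jn J3 has e-setter on 3)
#0 stroke→J1  (0-jn J2 has e-setter on 1)
#2 stroke→I1  (I1: I, integral causality)
#4 stroke→J1  (J1 flow already set via bond 2)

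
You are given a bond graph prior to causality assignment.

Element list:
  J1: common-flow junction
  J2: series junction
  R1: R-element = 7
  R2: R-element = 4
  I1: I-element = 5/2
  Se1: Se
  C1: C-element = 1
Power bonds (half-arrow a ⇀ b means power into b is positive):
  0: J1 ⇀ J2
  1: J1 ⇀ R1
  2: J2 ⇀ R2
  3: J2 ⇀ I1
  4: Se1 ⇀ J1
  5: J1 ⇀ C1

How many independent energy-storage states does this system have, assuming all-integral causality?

2  (C1, I1 all integral)

#4 stroke→J1  (Se1 fixes effort; stroke away)
#3 stroke→I1  (prefer integral on I1)
#0 stroke→J2  (J2 flow already set via bond 3)
#2 stroke→J2  (1-jn J2 has f-setter on 3)
#1 stroke→J1  (J1: bond 0 brought flow, rest push out)
#5 stroke→J1  (J1 flow already set via bond 0)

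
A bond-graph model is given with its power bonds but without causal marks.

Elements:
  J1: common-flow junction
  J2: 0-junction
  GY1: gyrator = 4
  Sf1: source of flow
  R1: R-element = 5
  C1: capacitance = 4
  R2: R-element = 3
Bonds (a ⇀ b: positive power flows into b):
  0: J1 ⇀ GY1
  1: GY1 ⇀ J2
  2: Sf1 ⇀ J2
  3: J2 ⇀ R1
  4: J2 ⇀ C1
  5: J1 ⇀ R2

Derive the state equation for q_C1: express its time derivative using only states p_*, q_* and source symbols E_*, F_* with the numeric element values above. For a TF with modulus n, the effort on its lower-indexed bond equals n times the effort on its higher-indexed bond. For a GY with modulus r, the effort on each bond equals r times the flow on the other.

dq_C1/dt = F_Sf1 - 31*q_C1/320

#2 |Sf1  (Sf1: flow source, stroke at near end)
#4 |J2  (C1: C, integral causality)
#1 |GY1  (0-jn J2 has e-setter on 4)
#3 |R1  (common-e at J2 fixed by 4)
#0 |GY1  (GY1: gyrator matches bond 1)
#5 |J1  (J1: bond 0 brought flow, rest push out)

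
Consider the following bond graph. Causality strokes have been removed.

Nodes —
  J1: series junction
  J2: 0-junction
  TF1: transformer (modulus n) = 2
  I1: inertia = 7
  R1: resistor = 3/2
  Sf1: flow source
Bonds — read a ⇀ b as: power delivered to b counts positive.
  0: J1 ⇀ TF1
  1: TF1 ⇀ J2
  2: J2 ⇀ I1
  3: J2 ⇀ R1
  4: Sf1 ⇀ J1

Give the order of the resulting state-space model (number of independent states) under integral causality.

β4 →Sf1  (Sf1 (Sf) sets flow on bond)
β0 →J1  (J1 flow already set via bond 4)
β1 →TF1  (TF1: transformer flips bond 0)
β2 →I1  (I1 outputs flow p/I1)
β3 →J2  (only one effort-in slot at J2)

1  (I1 all integral)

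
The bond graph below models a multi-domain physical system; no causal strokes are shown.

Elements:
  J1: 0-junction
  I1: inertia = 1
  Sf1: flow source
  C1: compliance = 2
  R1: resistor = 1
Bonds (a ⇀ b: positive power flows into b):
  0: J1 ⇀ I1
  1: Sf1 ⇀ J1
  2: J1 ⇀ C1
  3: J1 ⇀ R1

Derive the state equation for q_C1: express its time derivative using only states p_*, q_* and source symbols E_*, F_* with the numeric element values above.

#1 stroke→Sf1  (source Sf1 imposes f)
#0 stroke→I1  (I1: I, integral causality)
#2 stroke→J1  (prefer integral on C1)
#3 stroke→R1  (0-jn J1 has e-setter on 2)

dq_C1/dt = F_Sf1 - p_I1 - q_C1/2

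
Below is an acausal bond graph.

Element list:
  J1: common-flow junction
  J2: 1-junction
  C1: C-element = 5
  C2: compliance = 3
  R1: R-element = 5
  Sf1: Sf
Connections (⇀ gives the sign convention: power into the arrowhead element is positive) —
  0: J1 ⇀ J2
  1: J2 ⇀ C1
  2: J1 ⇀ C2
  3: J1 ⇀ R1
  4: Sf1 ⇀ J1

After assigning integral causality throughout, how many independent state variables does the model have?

#4 stroke→Sf1  (Sf1: flow source, stroke at near end)
#0 stroke→J1  (J1: bond 4 brought flow, rest push out)
#2 stroke→J1  (J1: bond 4 brought flow, rest push out)
#3 stroke→J1  (common-f at J1 fixed by 4)
#1 stroke→J2  (common-f at J2 fixed by 0)

2  (C1, C2 all integral)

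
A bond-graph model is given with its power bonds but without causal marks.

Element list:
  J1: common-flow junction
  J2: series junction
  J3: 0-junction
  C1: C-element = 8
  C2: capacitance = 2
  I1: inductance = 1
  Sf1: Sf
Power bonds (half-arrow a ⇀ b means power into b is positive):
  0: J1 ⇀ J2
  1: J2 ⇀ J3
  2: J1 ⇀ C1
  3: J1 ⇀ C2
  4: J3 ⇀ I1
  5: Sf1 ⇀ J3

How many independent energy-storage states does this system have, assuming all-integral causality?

#5 →Sf1  (Sf1 (Sf) sets flow on bond)
#2 →J1  (C1: C, integral causality)
#3 →J1  (C2: C, integral causality)
#0 →J2  (closing 1-jn rule on J1)
#1 →J3  (only one flow-in slot at J2)
#4 →I1  (J3: bond 1 brought effort, rest push out)

3  (C1, C2, I1 all integral)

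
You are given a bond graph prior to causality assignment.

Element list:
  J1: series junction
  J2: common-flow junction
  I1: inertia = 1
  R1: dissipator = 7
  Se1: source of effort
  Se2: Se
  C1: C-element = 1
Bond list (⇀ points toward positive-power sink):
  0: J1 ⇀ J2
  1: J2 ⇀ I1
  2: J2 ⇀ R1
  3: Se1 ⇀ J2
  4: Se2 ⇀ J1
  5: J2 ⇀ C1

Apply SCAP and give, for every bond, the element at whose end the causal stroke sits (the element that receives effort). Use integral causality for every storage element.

β0 |J2
β1 |I1
β2 |J2
β3 |J2
β4 |J1
β5 |J2

#3 stroke at J2  (source Se1 imposes e)
#4 stroke at J1  (Se2: effort source, stroke at far end)
#0 stroke at J2  (only one flow-in slot at J1)
#1 stroke at I1  (I1 integral (f out))
#2 stroke at J2  (1-jn J2 has f-setter on 1)
#5 stroke at J2  (1-jn J2 has f-setter on 1)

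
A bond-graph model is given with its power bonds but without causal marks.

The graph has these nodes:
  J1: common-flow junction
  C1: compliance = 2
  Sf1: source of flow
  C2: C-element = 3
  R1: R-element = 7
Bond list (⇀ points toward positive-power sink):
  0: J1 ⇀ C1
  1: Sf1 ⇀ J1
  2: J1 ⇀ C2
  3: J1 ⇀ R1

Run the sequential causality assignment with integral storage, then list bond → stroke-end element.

bond 1 |Sf1  (Sf1: flow source, stroke at near end)
bond 0 |J1  (1-jn J1 has f-setter on 1)
bond 2 |J1  (J1: bond 1 brought flow, rest push out)
bond 3 |J1  (J1 flow already set via bond 1)

b0 stroke at J1
b1 stroke at Sf1
b2 stroke at J1
b3 stroke at J1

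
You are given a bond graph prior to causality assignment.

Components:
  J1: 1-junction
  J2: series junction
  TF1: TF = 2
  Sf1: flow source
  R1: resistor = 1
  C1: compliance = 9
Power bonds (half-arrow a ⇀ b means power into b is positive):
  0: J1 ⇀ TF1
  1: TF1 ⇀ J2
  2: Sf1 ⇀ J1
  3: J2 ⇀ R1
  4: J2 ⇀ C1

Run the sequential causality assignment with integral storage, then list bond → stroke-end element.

bond 2 →Sf1  (Sf1: flow source, stroke at near end)
bond 0 →J1  (1-jn J1 has f-setter on 2)
bond 1 →TF1  (TF1 one-in-one-out from 0)
bond 3 →J2  (J2 flow already set via bond 1)
bond 4 →J2  (J2: bond 1 brought flow, rest push out)

b0 →J1
b1 →TF1
b2 →Sf1
b3 →J2
b4 →J2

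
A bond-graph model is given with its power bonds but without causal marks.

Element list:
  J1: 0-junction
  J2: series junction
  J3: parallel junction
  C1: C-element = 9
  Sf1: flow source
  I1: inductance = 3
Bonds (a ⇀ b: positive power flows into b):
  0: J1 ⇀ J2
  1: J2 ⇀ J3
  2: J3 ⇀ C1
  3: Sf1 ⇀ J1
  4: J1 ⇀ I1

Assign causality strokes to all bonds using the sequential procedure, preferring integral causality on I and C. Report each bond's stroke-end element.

#0 |J1
#1 |J2
#2 |J3
#3 |Sf1
#4 |I1

bond 3 |Sf1  (Sf1: flow source, stroke at near end)
bond 2 |J3  (C1 integral (e out))
bond 1 |J2  (J3: bond 2 brought effort, rest push out)
bond 0 |J1  (J2: last free bond brings flow in)
bond 4 |I1  (common-e at J1 fixed by 0)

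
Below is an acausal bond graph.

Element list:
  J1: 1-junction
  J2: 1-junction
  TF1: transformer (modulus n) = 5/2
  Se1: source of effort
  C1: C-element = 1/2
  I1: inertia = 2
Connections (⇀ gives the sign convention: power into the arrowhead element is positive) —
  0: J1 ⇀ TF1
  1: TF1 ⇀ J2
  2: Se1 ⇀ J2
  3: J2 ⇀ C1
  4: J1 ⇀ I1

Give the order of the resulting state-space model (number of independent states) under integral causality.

2  (C1, I1 all integral)

#2 →J2  (Se1 fixes effort; stroke away)
#3 →J2  (C1: C, integral causality)
#1 →TF1  (only one flow-in slot at J2)
#0 →J1  (TF1 one-in-one-out from 1)
#4 →I1  (J1: last free bond brings flow in)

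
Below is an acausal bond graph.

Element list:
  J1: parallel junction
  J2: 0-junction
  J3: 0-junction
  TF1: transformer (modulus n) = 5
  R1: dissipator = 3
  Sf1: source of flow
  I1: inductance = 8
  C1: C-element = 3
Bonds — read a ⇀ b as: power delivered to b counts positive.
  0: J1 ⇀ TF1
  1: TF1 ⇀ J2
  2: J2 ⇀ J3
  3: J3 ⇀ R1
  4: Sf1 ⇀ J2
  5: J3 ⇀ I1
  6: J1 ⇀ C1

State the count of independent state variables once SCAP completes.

2  (C1, I1 all integral)

β4 →Sf1  (source Sf1 imposes f)
β5 →I1  (I1 integral (f out))
β6 →J1  (C1 integral (e out))
β0 →TF1  (J1: bond 6 brought effort, rest push out)
β1 →J2  (TF1 one-in-one-out from 0)
β2 →J3  (J2 effort already set via bond 1)
β3 →R1  (common-e at J3 fixed by 2)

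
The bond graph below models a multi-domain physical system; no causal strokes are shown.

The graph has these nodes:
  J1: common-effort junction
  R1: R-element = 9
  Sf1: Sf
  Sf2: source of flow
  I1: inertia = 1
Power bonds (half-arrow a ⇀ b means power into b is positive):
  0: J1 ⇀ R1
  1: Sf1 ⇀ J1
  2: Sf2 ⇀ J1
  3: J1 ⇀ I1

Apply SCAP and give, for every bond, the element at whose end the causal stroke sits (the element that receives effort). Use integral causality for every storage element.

b0 →J1
b1 →Sf1
b2 →Sf2
b3 →I1

b1 stroke at Sf1  (Sf1: flow source, stroke at near end)
b2 stroke at Sf2  (Sf2: flow source, stroke at near end)
b3 stroke at I1  (I1 outputs flow p/I1)
b0 stroke at J1  (closing 0-jn rule on J1)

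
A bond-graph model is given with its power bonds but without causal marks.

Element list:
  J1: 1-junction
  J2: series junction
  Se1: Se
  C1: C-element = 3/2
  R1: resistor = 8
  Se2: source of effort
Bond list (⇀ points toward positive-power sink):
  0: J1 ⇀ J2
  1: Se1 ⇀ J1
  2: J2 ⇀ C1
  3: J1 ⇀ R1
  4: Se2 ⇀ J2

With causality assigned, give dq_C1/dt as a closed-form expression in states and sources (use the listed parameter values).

dq_C1/dt = E_Se1/8 + E_Se2/8 - q_C1/12

bond 1 |J1  (source Se1 imposes e)
bond 4 |J2  (Se2 (Se) sets effort on bond)
bond 2 |J2  (C1 integral (e out))
bond 0 |J1  (J2 needs exactly one f-in)
bond 3 |R1  (J1: last free bond brings flow in)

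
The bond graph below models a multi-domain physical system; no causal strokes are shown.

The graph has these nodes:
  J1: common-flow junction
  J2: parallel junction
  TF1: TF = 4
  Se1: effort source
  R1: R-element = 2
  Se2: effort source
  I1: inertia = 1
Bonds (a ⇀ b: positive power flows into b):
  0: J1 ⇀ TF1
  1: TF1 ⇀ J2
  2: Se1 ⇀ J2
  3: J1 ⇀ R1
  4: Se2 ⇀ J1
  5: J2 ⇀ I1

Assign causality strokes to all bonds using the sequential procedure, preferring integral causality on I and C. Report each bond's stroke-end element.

bond 2 stroke at J2  (source Se1 imposes e)
bond 4 stroke at J1  (Se2 (Se) sets effort on bond)
bond 1 stroke at TF1  (0-jn J2 has e-setter on 2)
bond 5 stroke at I1  (common-e at J2 fixed by 2)
bond 0 stroke at J1  (TF1 one-in-one-out from 1)
bond 3 stroke at R1  (closing 1-jn rule on J1)

#0 →J1
#1 →TF1
#2 →J2
#3 →R1
#4 →J1
#5 →I1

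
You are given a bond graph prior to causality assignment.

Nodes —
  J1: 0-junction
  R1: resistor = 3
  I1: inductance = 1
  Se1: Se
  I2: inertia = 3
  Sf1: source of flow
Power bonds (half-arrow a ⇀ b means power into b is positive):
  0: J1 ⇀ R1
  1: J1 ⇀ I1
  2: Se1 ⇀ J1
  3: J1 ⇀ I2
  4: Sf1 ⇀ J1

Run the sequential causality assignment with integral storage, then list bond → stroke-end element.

#0 →R1
#1 →I1
#2 →J1
#3 →I2
#4 →Sf1

bond 2 stroke at J1  (Se1: effort source, stroke at far end)
bond 4 stroke at Sf1  (Sf1 fixes flow; stroke at Sf1)
bond 0 stroke at R1  (J1: bond 2 brought effort, rest push out)
bond 1 stroke at I1  (common-e at J1 fixed by 2)
bond 3 stroke at I2  (0-jn J1 has e-setter on 2)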